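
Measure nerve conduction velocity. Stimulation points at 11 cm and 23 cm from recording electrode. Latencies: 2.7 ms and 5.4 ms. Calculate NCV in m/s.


Distance = (23 - 11) / 100 = 0.12 m
dt = (5.4 - 2.7) / 1000 = 0.0027 s
NCV = dist / dt = 44.44 m/s


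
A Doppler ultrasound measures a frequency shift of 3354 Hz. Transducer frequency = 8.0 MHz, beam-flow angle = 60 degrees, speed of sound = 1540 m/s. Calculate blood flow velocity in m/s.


v = fd * c / (2 * f0 * cos(theta))
v = 3354 * 1540 / (2 * 8.0000e+06 * cos(60))
v = 0.6456 m/s


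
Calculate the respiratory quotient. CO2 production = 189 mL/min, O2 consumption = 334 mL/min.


RQ = VCO2 / VO2
RQ = 189 / 334
RQ = 0.5659


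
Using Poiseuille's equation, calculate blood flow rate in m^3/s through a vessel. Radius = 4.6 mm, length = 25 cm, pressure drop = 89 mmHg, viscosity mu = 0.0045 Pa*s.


Q = pi*r^4*dP / (8*mu*L)
r = 0.0046 m, L = 0.25 m
dP = 89 mmHg = 11865.658 Pa
Q = 0.001855 m^3/s


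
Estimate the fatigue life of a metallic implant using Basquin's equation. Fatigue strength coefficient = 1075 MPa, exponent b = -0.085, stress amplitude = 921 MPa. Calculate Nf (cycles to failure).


sigma_a = sigma_f' * (2Nf)^b
2Nf = (sigma_a/sigma_f')^(1/b)
2Nf = (921/1075)^(1/-0.085)
2Nf = 6.1657553
Nf = 3.083


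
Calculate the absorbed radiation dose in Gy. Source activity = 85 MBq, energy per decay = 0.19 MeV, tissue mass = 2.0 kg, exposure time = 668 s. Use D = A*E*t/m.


A = 85 MBq = 8.5000e+07 Bq
E = 0.19 MeV = 3.0438e-14 J
D = A*E*t/m = 8.5000e+07*3.0438e-14*668/2.0
D = 8.6413e-04 Gy


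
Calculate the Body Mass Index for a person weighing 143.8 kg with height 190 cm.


BMI = weight / height^2
height = 190 cm = 1.9 m
BMI = 143.8 / 1.9^2
BMI = 39.83 kg/m^2


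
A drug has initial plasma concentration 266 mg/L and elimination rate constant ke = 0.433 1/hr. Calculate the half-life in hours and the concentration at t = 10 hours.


t_half = ln(2) / ke = 0.693147 / 0.433 = 1.601 hr
C(t) = C0 * exp(-ke*t) = 266 * exp(-0.433*10)
C(10) = 3.503 mg/L


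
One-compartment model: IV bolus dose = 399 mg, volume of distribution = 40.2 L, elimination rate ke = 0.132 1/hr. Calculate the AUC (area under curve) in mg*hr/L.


C0 = Dose/Vd = 399/40.2 = 9.92537 mg/L
AUC = C0/ke = 9.92537/0.132
AUC = 75.19 mg*hr/L


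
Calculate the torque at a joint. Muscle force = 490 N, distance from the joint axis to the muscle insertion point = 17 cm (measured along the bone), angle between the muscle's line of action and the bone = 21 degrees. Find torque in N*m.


Torque = F * d * sin(theta)   (moment arm = d*sin(theta))
d = 17 cm = 0.17 m
Torque = 490 * 0.17 * sin(21)
Torque = 29.85 N*m


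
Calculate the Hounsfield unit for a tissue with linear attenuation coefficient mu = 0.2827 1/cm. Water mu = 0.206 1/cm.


HU = ((mu_tissue - mu_water) / mu_water) * 1000
HU = ((0.2827 - 0.206) / 0.206) * 1000
HU = 372.3


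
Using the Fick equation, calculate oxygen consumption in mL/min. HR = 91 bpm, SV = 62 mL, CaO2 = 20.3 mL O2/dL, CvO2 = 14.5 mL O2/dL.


CO = HR*SV = 91*62/1000 = 5.642 L/min
a-v O2 diff = 20.3 - 14.5 = 5.8 mL/dL
VO2 = CO * (CaO2-CvO2) * 10 dL/L
VO2 = 5.642 * 5.8 * 10
VO2 = 327.2 mL/min


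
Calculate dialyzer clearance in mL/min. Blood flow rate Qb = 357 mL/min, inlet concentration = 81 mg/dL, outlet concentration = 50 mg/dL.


K = Qb * (Cb_in - Cb_out) / Cb_in
K = 357 * (81 - 50) / 81
K = 136.6 mL/min


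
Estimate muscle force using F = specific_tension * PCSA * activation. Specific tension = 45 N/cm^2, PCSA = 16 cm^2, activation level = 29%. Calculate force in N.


F = sigma * PCSA * activation
F = 45 * 16 * 0.29
F = 208.8 N


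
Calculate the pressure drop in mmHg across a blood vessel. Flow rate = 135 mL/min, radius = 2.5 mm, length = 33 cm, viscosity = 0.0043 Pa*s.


dP = 8*mu*L*Q / (pi*r^4)
Q = 135 mL/min = 2.25e-06 m^3/s
dP = 208.135 Pa = 208.135 / 133.322 mmHg = 1.561 mmHg


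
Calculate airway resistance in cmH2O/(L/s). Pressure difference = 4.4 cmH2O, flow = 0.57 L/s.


R = dP / flow
R = 4.4 / 0.57
R = 7.719 cmH2O/(L/s)


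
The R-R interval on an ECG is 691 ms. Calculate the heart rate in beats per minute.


HR = 60 / RR_interval(s)
RR = 691 ms = 0.691 s
HR = 60 / 0.691 = 86.83 bpm


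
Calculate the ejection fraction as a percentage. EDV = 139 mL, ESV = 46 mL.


SV = EDV - ESV = 139 - 46 = 93 mL
EF = SV/EDV * 100 = 93/139 * 100
EF = 66.91%


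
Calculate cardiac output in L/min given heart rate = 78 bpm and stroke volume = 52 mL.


CO = HR * SV
CO = 78 * 52 / 1000
CO = 4.056 L/min


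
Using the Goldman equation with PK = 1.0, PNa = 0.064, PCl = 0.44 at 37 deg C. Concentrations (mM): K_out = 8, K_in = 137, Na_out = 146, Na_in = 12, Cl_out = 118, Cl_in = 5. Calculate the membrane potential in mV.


Vm = (RT/F)*ln((PK*Ko + PNa*Nao + PCl*Cli)/(PK*Ki + PNa*Nai + PCl*Clo))
Numer = 19.544, Denom = 189.688
Vm = -60.74 mV


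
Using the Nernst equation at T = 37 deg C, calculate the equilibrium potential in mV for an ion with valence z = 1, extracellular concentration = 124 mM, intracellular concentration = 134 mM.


E = (RT/(zF)) * ln(C_out/C_in)
T = 37 + 273.15 = 310.15 K
E = (8.314 * 310.15 / (1 * 96485)) * ln(124/134)
E = -2.073 mV


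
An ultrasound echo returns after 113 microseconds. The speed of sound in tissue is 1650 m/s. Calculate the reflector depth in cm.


depth = c * t / 2
t = 113 us = 1.1300e-04 s
depth = 1650 * 1.1300e-04 / 2
depth = 0.093225 m = 9.3225 cm


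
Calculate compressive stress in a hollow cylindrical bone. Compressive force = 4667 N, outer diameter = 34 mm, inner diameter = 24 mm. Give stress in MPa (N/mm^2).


A = pi*(r_o^2 - r_i^2)
r_o = 17 mm, r_i = 12 mm
A = 455.531 mm^2
sigma = F/A = 4667 / 455.531
sigma = 10.25 MPa


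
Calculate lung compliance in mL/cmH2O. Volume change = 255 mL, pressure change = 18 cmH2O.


C = dV / dP
C = 255 / 18
C = 14.17 mL/cmH2O


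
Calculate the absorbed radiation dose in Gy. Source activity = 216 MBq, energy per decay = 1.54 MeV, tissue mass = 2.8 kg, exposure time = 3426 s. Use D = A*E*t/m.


A = 216 MBq = 2.1600e+08 Bq
E = 1.54 MeV = 2.46708e-13 J
D = A*E*t/m = 2.1600e+08*2.46708e-13*3426/2.8
D = 0.0652 Gy


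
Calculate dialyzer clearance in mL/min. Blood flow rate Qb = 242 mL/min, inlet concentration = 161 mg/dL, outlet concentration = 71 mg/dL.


K = Qb * (Cb_in - Cb_out) / Cb_in
K = 242 * (161 - 71) / 161
K = 135.3 mL/min


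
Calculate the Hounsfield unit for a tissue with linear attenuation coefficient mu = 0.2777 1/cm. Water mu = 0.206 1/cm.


HU = ((mu_tissue - mu_water) / mu_water) * 1000
HU = ((0.2777 - 0.206) / 0.206) * 1000
HU = 348.1


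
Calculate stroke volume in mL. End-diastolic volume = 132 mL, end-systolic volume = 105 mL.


SV = EDV - ESV
SV = 132 - 105
SV = 27 mL


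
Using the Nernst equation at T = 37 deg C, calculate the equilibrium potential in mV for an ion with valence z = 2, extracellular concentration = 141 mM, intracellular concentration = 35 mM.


E = (RT/(zF)) * ln(C_out/C_in)
T = 37 + 273.15 = 310.15 K
E = (8.314 * 310.15 / (2 * 96485)) * ln(141/35)
E = 18.62 mV


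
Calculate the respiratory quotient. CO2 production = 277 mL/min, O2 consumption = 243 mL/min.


RQ = VCO2 / VO2
RQ = 277 / 243
RQ = 1.14


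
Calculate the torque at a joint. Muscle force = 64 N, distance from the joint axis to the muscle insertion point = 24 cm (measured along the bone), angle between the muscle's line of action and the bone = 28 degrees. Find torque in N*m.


Torque = F * d * sin(theta)   (moment arm = d*sin(theta))
d = 24 cm = 0.24 m
Torque = 64 * 0.24 * sin(28)
Torque = 7.211 N*m


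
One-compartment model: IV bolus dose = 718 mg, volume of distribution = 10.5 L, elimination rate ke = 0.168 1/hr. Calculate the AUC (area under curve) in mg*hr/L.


C0 = Dose/Vd = 718/10.5 = 68.381 mg/L
AUC = C0/ke = 68.381/0.168
AUC = 407 mg*hr/L


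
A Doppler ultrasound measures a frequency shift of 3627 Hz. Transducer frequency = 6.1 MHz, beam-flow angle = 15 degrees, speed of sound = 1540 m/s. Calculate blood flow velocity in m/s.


v = fd * c / (2 * f0 * cos(theta))
v = 3627 * 1540 / (2 * 6.1000e+06 * cos(15))
v = 0.474 m/s


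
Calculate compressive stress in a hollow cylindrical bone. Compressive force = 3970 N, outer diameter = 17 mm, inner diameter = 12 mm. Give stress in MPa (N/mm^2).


A = pi*(r_o^2 - r_i^2)
r_o = 8.5 mm, r_i = 6 mm
A = 113.883 mm^2
sigma = F/A = 3970 / 113.883
sigma = 34.86 MPa


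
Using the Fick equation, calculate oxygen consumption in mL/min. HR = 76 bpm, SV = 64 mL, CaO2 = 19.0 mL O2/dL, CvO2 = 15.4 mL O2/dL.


CO = HR*SV = 76*64/1000 = 4.864 L/min
a-v O2 diff = 19.0 - 15.4 = 3.6 mL/dL
VO2 = CO * (CaO2-CvO2) * 10 dL/L
VO2 = 4.864 * 3.6 * 10
VO2 = 175.1 mL/min


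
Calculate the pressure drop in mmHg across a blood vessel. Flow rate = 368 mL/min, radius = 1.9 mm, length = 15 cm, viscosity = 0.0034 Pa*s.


dP = 8*mu*L*Q / (pi*r^4)
Q = 368 mL/min = 6.13333e-06 m^3/s
dP = 611.212 Pa = 611.212 / 133.322 mmHg = 4.584 mmHg


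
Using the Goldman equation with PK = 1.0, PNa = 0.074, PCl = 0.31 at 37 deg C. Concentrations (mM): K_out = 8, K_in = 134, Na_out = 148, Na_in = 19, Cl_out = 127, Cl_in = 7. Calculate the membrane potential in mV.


Vm = (RT/F)*ln((PK*Ko + PNa*Nao + PCl*Cli)/(PK*Ki + PNa*Nai + PCl*Clo))
Numer = 21.122, Denom = 174.776
Vm = -56.48 mV


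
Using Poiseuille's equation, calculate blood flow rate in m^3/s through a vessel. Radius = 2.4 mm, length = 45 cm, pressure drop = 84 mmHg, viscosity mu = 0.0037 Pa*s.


Q = pi*r^4*dP / (8*mu*L)
r = 0.0024 m, L = 0.45 m
dP = 84 mmHg = 11199.048 Pa
Q = 8.7634e-05 m^3/s


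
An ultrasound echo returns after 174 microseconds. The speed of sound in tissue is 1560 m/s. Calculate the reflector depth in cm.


depth = c * t / 2
t = 174 us = 1.7400e-04 s
depth = 1560 * 1.7400e-04 / 2
depth = 0.13572 m = 13.572 cm


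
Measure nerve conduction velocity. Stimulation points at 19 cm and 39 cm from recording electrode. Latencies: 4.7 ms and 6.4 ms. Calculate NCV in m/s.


Distance = (39 - 19) / 100 = 0.2 m
dt = (6.4 - 4.7) / 1000 = 0.0017 s
NCV = dist / dt = 117.6 m/s


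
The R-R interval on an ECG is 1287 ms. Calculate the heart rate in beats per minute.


HR = 60 / RR_interval(s)
RR = 1287 ms = 1.287 s
HR = 60 / 1.287 = 46.62 bpm


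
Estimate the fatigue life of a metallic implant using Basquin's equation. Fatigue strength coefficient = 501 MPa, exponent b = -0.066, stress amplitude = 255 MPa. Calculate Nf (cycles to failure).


sigma_a = sigma_f' * (2Nf)^b
2Nf = (sigma_a/sigma_f')^(1/b)
2Nf = (255/501)^(1/-0.066)
2Nf = 27790.874
Nf = 1.39e+04


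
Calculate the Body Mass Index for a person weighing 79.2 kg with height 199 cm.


BMI = weight / height^2
height = 199 cm = 1.99 m
BMI = 79.2 / 1.99^2
BMI = 20 kg/m^2


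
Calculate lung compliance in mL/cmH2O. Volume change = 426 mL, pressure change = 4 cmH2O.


C = dV / dP
C = 426 / 4
C = 106.5 mL/cmH2O


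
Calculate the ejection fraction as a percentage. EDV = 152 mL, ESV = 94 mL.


SV = EDV - ESV = 152 - 94 = 58 mL
EF = SV/EDV * 100 = 58/152 * 100
EF = 38.16%


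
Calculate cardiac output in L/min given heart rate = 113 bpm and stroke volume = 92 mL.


CO = HR * SV
CO = 113 * 92 / 1000
CO = 10.4 L/min


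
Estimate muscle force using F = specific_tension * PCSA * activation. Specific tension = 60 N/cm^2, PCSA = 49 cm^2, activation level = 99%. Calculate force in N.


F = sigma * PCSA * activation
F = 60 * 49 * 0.99
F = 2911 N


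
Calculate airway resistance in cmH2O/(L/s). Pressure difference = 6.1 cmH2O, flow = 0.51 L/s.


R = dP / flow
R = 6.1 / 0.51
R = 11.96 cmH2O/(L/s)


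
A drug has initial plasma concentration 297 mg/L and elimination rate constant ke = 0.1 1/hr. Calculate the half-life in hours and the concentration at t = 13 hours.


t_half = ln(2) / ke = 0.693147 / 0.1 = 6.931 hr
C(t) = C0 * exp(-ke*t) = 297 * exp(-0.1*13)
C(13) = 80.94 mg/L


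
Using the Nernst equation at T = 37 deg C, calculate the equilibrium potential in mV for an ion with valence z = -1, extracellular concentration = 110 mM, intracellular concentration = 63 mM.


E = (RT/(zF)) * ln(C_out/C_in)
T = 37 + 273.15 = 310.15 K
E = (8.314 * 310.15 / (-1 * 96485)) * ln(110/63)
E = -14.9 mV


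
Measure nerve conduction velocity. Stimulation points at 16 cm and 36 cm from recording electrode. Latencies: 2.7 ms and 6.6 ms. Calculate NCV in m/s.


Distance = (36 - 16) / 100 = 0.2 m
dt = (6.6 - 2.7) / 1000 = 0.0039 s
NCV = dist / dt = 51.28 m/s


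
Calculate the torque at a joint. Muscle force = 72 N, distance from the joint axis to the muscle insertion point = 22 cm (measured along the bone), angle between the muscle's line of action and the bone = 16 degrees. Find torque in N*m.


Torque = F * d * sin(theta)   (moment arm = d*sin(theta))
d = 22 cm = 0.22 m
Torque = 72 * 0.22 * sin(16)
Torque = 4.366 N*m


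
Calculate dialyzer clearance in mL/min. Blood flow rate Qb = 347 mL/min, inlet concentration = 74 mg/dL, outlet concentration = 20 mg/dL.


K = Qb * (Cb_in - Cb_out) / Cb_in
K = 347 * (74 - 20) / 74
K = 253.2 mL/min


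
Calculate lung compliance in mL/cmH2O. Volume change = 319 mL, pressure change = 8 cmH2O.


C = dV / dP
C = 319 / 8
C = 39.88 mL/cmH2O


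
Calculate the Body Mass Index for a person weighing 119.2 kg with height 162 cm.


BMI = weight / height^2
height = 162 cm = 1.62 m
BMI = 119.2 / 1.62^2
BMI = 45.42 kg/m^2


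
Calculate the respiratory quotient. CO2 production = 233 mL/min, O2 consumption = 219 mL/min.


RQ = VCO2 / VO2
RQ = 233 / 219
RQ = 1.064


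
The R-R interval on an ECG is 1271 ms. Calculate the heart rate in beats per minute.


HR = 60 / RR_interval(s)
RR = 1271 ms = 1.271 s
HR = 60 / 1.271 = 47.21 bpm


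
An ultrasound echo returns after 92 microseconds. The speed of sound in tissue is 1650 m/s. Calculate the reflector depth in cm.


depth = c * t / 2
t = 92 us = 9.2000e-05 s
depth = 1650 * 9.2000e-05 / 2
depth = 0.0759 m = 7.59 cm


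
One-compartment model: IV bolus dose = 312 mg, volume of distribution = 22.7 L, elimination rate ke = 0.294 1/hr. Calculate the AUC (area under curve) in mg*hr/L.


C0 = Dose/Vd = 312/22.7 = 13.7445 mg/L
AUC = C0/ke = 13.7445/0.294
AUC = 46.75 mg*hr/L


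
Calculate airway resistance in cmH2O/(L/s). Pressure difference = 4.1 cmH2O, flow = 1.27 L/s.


R = dP / flow
R = 4.1 / 1.27
R = 3.228 cmH2O/(L/s)


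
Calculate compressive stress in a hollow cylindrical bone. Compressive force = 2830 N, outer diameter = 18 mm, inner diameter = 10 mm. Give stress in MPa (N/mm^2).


A = pi*(r_o^2 - r_i^2)
r_o = 9 mm, r_i = 5 mm
A = 175.929 mm^2
sigma = F/A = 2830 / 175.929
sigma = 16.09 MPa


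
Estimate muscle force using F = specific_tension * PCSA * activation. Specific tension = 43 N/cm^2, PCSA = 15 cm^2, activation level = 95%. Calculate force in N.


F = sigma * PCSA * activation
F = 43 * 15 * 0.95
F = 612.8 N


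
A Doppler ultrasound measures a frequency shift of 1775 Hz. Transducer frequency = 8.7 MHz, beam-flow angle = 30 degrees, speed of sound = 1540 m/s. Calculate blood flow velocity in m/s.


v = fd * c / (2 * f0 * cos(theta))
v = 1775 * 1540 / (2 * 8.7000e+06 * cos(30))
v = 0.1814 m/s


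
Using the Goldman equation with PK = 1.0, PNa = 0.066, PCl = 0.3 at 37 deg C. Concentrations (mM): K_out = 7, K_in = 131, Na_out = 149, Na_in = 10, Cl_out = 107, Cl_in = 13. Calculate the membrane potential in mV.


Vm = (RT/F)*ln((PK*Ko + PNa*Nao + PCl*Cli)/(PK*Ki + PNa*Nai + PCl*Clo))
Numer = 20.734, Denom = 163.76
Vm = -55.23 mV


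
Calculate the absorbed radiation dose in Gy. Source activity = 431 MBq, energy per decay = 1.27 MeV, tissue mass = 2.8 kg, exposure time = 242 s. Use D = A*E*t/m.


A = 431 MBq = 4.3100e+08 Bq
E = 1.27 MeV = 2.03454e-13 J
D = A*E*t/m = 4.3100e+08*2.03454e-13*242/2.8
D = 0.007579 Gy


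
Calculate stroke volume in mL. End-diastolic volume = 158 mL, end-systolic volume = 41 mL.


SV = EDV - ESV
SV = 158 - 41
SV = 117 mL


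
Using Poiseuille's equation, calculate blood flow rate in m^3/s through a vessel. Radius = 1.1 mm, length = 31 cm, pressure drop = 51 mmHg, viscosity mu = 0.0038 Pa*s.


Q = pi*r^4*dP / (8*mu*L)
r = 0.0011 m, L = 0.31 m
dP = 51 mmHg = 6799.422 Pa
Q = 3.3186e-06 m^3/s


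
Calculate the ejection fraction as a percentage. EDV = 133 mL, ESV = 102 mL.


SV = EDV - ESV = 133 - 102 = 31 mL
EF = SV/EDV * 100 = 31/133 * 100
EF = 23.31%


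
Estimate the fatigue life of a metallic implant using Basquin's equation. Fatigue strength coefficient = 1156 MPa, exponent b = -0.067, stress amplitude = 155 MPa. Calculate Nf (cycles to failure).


sigma_a = sigma_f' * (2Nf)^b
2Nf = (sigma_a/sigma_f')^(1/b)
2Nf = (155/1156)^(1/-0.067)
2Nf = 1.0574764e+13
Nf = 5.2874e+12


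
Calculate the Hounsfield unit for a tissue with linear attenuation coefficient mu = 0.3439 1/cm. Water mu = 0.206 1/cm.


HU = ((mu_tissue - mu_water) / mu_water) * 1000
HU = ((0.3439 - 0.206) / 0.206) * 1000
HU = 669.4


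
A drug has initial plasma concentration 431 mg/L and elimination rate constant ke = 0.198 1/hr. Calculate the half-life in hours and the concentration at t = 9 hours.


t_half = ln(2) / ke = 0.693147 / 0.198 = 3.501 hr
C(t) = C0 * exp(-ke*t) = 431 * exp(-0.198*9)
C(9) = 72.54 mg/L


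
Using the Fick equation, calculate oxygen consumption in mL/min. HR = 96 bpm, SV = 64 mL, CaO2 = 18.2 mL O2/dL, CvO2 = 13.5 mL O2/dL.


CO = HR*SV = 96*64/1000 = 6.144 L/min
a-v O2 diff = 18.2 - 13.5 = 4.7 mL/dL
VO2 = CO * (CaO2-CvO2) * 10 dL/L
VO2 = 6.144 * 4.7 * 10
VO2 = 288.8 mL/min


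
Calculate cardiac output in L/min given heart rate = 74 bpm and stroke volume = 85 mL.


CO = HR * SV
CO = 74 * 85 / 1000
CO = 6.29 L/min


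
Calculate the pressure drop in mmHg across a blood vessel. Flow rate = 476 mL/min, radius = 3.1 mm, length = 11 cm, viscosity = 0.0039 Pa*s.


dP = 8*mu*L*Q / (pi*r^4)
Q = 476 mL/min = 7.93333e-06 m^3/s
dP = 93.8439 Pa = 93.8439 / 133.322 mmHg = 0.7039 mmHg


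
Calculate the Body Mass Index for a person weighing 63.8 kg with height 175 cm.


BMI = weight / height^2
height = 175 cm = 1.75 m
BMI = 63.8 / 1.75^2
BMI = 20.83 kg/m^2


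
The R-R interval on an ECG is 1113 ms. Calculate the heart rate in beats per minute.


HR = 60 / RR_interval(s)
RR = 1113 ms = 1.113 s
HR = 60 / 1.113 = 53.91 bpm


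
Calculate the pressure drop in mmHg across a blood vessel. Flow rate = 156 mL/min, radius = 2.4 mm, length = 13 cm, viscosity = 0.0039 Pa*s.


dP = 8*mu*L*Q / (pi*r^4)
Q = 156 mL/min = 2.6e-06 m^3/s
dP = 101.176 Pa = 101.176 / 133.322 mmHg = 0.7589 mmHg


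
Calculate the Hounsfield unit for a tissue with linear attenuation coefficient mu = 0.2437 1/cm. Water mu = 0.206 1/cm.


HU = ((mu_tissue - mu_water) / mu_water) * 1000
HU = ((0.2437 - 0.206) / 0.206) * 1000
HU = 183


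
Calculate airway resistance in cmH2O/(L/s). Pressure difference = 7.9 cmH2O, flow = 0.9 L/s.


R = dP / flow
R = 7.9 / 0.9
R = 8.778 cmH2O/(L/s)


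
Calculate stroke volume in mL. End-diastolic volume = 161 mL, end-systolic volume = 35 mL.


SV = EDV - ESV
SV = 161 - 35
SV = 126 mL


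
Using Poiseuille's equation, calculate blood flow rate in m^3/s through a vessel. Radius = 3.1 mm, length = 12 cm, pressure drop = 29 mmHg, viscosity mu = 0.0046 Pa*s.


Q = pi*r^4*dP / (8*mu*L)
r = 0.0031 m, L = 0.12 m
dP = 29 mmHg = 3866.338 Pa
Q = 2.5402e-04 m^3/s


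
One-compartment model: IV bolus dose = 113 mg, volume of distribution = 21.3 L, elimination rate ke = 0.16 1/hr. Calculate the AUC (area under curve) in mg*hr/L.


C0 = Dose/Vd = 113/21.3 = 5.30516 mg/L
AUC = C0/ke = 5.30516/0.16
AUC = 33.16 mg*hr/L


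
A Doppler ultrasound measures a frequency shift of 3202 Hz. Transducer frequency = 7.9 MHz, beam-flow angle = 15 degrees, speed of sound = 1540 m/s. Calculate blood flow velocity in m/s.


v = fd * c / (2 * f0 * cos(theta))
v = 3202 * 1540 / (2 * 7.9000e+06 * cos(15))
v = 0.3231 m/s


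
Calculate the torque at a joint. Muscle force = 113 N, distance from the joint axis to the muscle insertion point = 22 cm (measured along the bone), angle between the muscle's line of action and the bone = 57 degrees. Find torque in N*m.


Torque = F * d * sin(theta)   (moment arm = d*sin(theta))
d = 22 cm = 0.22 m
Torque = 113 * 0.22 * sin(57)
Torque = 20.85 N*m


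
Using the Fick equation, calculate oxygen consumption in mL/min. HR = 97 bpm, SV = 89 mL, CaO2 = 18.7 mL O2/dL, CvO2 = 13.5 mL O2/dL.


CO = HR*SV = 97*89/1000 = 8.633 L/min
a-v O2 diff = 18.7 - 13.5 = 5.2 mL/dL
VO2 = CO * (CaO2-CvO2) * 10 dL/L
VO2 = 8.633 * 5.2 * 10
VO2 = 448.9 mL/min


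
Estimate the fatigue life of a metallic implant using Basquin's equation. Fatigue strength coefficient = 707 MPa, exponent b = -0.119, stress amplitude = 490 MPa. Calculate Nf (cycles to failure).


sigma_a = sigma_f' * (2Nf)^b
2Nf = (sigma_a/sigma_f')^(1/b)
2Nf = (490/707)^(1/-0.119)
2Nf = 21.77766
Nf = 10.89


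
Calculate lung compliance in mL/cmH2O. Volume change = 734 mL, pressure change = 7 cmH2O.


C = dV / dP
C = 734 / 7
C = 104.9 mL/cmH2O


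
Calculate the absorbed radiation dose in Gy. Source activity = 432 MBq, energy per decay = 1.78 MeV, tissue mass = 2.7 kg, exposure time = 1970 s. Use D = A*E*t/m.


A = 432 MBq = 4.3200e+08 Bq
E = 1.78 MeV = 2.85156e-13 J
D = A*E*t/m = 4.3200e+08*2.85156e-13*1970/2.7
D = 0.08988 Gy


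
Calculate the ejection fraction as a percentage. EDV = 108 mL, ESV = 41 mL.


SV = EDV - ESV = 108 - 41 = 67 mL
EF = SV/EDV * 100 = 67/108 * 100
EF = 62.04%


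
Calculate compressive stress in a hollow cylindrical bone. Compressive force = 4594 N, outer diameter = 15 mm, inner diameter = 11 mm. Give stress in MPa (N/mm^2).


A = pi*(r_o^2 - r_i^2)
r_o = 7.5 mm, r_i = 5.5 mm
A = 81.6814 mm^2
sigma = F/A = 4594 / 81.6814
sigma = 56.24 MPa


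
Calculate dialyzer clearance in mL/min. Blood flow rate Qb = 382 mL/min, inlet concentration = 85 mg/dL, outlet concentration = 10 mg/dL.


K = Qb * (Cb_in - Cb_out) / Cb_in
K = 382 * (85 - 10) / 85
K = 337.1 mL/min


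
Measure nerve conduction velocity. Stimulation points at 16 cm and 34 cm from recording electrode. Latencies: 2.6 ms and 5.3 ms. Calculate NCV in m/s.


Distance = (34 - 16) / 100 = 0.18 m
dt = (5.3 - 2.6) / 1000 = 0.0027 s
NCV = dist / dt = 66.67 m/s


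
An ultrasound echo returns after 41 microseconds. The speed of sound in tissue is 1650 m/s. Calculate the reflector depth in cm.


depth = c * t / 2
t = 41 us = 4.1000e-05 s
depth = 1650 * 4.1000e-05 / 2
depth = 0.033825 m = 3.3825 cm


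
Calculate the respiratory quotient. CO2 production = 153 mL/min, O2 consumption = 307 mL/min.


RQ = VCO2 / VO2
RQ = 153 / 307
RQ = 0.4984


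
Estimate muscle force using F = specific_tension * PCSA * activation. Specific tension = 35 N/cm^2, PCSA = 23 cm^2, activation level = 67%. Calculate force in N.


F = sigma * PCSA * activation
F = 35 * 23 * 0.67
F = 539.4 N


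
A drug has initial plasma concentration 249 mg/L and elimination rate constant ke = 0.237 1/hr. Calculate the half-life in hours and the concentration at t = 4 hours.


t_half = ln(2) / ke = 0.693147 / 0.237 = 2.925 hr
C(t) = C0 * exp(-ke*t) = 249 * exp(-0.237*4)
C(4) = 96.49 mg/L


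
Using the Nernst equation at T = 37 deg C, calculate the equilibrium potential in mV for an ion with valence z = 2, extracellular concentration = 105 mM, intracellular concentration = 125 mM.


E = (RT/(zF)) * ln(C_out/C_in)
T = 37 + 273.15 = 310.15 K
E = (8.314 * 310.15 / (2 * 96485)) * ln(105/125)
E = -2.33 mV


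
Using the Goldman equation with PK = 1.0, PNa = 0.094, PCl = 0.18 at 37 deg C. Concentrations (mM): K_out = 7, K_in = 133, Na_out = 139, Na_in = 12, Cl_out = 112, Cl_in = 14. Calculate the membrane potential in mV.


Vm = (RT/F)*ln((PK*Ko + PNa*Nao + PCl*Cli)/(PK*Ki + PNa*Nai + PCl*Clo))
Numer = 22.586, Denom = 154.288
Vm = -51.35 mV


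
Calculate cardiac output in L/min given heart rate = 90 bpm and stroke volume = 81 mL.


CO = HR * SV
CO = 90 * 81 / 1000
CO = 7.29 L/min


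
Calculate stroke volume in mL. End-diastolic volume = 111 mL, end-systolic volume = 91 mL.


SV = EDV - ESV
SV = 111 - 91
SV = 20 mL


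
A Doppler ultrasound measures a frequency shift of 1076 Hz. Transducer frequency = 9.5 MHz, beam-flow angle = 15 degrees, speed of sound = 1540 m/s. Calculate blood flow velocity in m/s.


v = fd * c / (2 * f0 * cos(theta))
v = 1076 * 1540 / (2 * 9.5000e+06 * cos(15))
v = 0.09029 m/s


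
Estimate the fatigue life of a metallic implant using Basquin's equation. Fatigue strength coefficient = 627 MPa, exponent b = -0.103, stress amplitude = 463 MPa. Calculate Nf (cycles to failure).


sigma_a = sigma_f' * (2Nf)^b
2Nf = (sigma_a/sigma_f')^(1/b)
2Nf = (463/627)^(1/-0.103)
2Nf = 18.989354
Nf = 9.495


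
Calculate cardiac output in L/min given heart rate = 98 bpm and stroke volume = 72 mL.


CO = HR * SV
CO = 98 * 72 / 1000
CO = 7.056 L/min


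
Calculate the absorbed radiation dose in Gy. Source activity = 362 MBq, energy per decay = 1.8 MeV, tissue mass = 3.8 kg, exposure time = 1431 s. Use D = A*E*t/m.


A = 362 MBq = 3.6200e+08 Bq
E = 1.8 MeV = 2.8836e-13 J
D = A*E*t/m = 3.6200e+08*2.8836e-13*1431/3.8
D = 0.03931 Gy


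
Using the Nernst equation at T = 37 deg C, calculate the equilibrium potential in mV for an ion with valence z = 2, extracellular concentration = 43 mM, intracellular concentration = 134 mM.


E = (RT/(zF)) * ln(C_out/C_in)
T = 37 + 273.15 = 310.15 K
E = (8.314 * 310.15 / (2 * 96485)) * ln(43/134)
E = -15.19 mV


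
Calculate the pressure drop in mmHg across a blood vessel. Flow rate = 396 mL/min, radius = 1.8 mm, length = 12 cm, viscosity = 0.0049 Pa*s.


dP = 8*mu*L*Q / (pi*r^4)
Q = 396 mL/min = 6.6e-06 m^3/s
dP = 941.394 Pa = 941.394 / 133.322 mmHg = 7.061 mmHg


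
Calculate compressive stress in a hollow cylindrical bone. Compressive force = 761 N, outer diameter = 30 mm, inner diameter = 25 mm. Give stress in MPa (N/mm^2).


A = pi*(r_o^2 - r_i^2)
r_o = 15 mm, r_i = 12.5 mm
A = 215.984 mm^2
sigma = F/A = 761 / 215.984
sigma = 3.523 MPa


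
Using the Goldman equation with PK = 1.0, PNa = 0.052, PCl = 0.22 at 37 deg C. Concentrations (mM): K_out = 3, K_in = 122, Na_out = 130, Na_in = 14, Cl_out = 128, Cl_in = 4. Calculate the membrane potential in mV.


Vm = (RT/F)*ln((PK*Ko + PNa*Nao + PCl*Cli)/(PK*Ki + PNa*Nai + PCl*Clo))
Numer = 10.64, Denom = 150.888
Vm = -70.87 mV


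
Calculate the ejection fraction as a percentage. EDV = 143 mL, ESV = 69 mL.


SV = EDV - ESV = 143 - 69 = 74 mL
EF = SV/EDV * 100 = 74/143 * 100
EF = 51.75%


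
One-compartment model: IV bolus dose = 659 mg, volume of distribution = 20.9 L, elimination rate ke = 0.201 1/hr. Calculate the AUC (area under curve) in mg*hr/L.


C0 = Dose/Vd = 659/20.9 = 31.5311 mg/L
AUC = C0/ke = 31.5311/0.201
AUC = 156.9 mg*hr/L


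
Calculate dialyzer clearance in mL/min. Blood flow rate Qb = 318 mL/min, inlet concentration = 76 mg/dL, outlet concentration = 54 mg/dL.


K = Qb * (Cb_in - Cb_out) / Cb_in
K = 318 * (76 - 54) / 76
K = 92.05 mL/min


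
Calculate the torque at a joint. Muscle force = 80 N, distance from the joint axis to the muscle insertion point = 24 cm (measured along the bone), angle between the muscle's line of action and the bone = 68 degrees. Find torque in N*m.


Torque = F * d * sin(theta)   (moment arm = d*sin(theta))
d = 24 cm = 0.24 m
Torque = 80 * 0.24 * sin(68)
Torque = 17.8 N*m


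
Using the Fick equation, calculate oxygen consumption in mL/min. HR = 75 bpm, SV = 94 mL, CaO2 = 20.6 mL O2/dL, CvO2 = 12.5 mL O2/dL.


CO = HR*SV = 75*94/1000 = 7.05 L/min
a-v O2 diff = 20.6 - 12.5 = 8.1 mL/dL
VO2 = CO * (CaO2-CvO2) * 10 dL/L
VO2 = 7.05 * 8.1 * 10
VO2 = 571.1 mL/min


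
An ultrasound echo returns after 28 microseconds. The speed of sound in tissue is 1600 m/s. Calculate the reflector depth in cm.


depth = c * t / 2
t = 28 us = 2.8000e-05 s
depth = 1600 * 2.8000e-05 / 2
depth = 0.0224 m = 2.24 cm


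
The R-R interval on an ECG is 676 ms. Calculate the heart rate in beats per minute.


HR = 60 / RR_interval(s)
RR = 676 ms = 0.676 s
HR = 60 / 0.676 = 88.76 bpm


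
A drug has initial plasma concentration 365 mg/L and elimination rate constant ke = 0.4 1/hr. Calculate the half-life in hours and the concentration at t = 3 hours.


t_half = ln(2) / ke = 0.693147 / 0.4 = 1.733 hr
C(t) = C0 * exp(-ke*t) = 365 * exp(-0.4*3)
C(3) = 109.9 mg/L


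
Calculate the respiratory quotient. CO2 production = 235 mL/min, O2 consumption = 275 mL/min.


RQ = VCO2 / VO2
RQ = 235 / 275
RQ = 0.8545


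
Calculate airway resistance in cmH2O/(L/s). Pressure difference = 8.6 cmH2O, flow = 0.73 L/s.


R = dP / flow
R = 8.6 / 0.73
R = 11.78 cmH2O/(L/s)


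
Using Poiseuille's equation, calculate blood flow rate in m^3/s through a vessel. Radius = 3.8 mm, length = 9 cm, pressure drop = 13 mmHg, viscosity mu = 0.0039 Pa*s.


Q = pi*r^4*dP / (8*mu*L)
r = 0.0038 m, L = 0.09 m
dP = 13 mmHg = 1733.186 Pa
Q = 4.0433e-04 m^3/s


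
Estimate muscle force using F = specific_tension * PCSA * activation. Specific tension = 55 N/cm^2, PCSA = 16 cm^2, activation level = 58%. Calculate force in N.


F = sigma * PCSA * activation
F = 55 * 16 * 0.58
F = 510.4 N


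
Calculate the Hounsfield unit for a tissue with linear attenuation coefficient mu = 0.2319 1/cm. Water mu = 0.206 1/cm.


HU = ((mu_tissue - mu_water) / mu_water) * 1000
HU = ((0.2319 - 0.206) / 0.206) * 1000
HU = 125.7


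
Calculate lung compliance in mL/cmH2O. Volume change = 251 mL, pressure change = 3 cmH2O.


C = dV / dP
C = 251 / 3
C = 83.67 mL/cmH2O


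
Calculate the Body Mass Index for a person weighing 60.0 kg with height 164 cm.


BMI = weight / height^2
height = 164 cm = 1.64 m
BMI = 60.0 / 1.64^2
BMI = 22.31 kg/m^2


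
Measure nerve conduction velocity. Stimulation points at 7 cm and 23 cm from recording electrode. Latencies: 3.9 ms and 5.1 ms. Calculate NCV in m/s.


Distance = (23 - 7) / 100 = 0.16 m
dt = (5.1 - 3.9) / 1000 = 0.0012 s
NCV = dist / dt = 133.3 m/s


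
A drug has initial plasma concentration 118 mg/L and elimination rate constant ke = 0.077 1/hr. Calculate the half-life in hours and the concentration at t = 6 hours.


t_half = ln(2) / ke = 0.693147 / 0.077 = 9.002 hr
C(t) = C0 * exp(-ke*t) = 118 * exp(-0.077*6)
C(6) = 74.34 mg/L


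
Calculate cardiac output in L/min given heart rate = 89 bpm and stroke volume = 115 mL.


CO = HR * SV
CO = 89 * 115 / 1000
CO = 10.23 L/min


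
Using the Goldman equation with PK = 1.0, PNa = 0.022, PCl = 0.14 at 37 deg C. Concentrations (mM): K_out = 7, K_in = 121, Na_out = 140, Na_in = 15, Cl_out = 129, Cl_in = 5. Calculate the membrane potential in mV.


Vm = (RT/F)*ln((PK*Ko + PNa*Nao + PCl*Cli)/(PK*Ki + PNa*Nai + PCl*Clo))
Numer = 10.78, Denom = 139.39
Vm = -68.41 mV


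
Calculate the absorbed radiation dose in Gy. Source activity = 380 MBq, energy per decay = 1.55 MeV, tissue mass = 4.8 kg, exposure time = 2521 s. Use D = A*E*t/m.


A = 380 MBq = 3.8000e+08 Bq
E = 1.55 MeV = 2.4831e-13 J
D = A*E*t/m = 3.8000e+08*2.4831e-13*2521/4.8
D = 0.04956 Gy


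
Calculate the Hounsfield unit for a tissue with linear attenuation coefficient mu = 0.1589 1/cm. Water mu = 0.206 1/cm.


HU = ((mu_tissue - mu_water) / mu_water) * 1000
HU = ((0.1589 - 0.206) / 0.206) * 1000
HU = -228.6


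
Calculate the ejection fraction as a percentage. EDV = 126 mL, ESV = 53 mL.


SV = EDV - ESV = 126 - 53 = 73 mL
EF = SV/EDV * 100 = 73/126 * 100
EF = 57.94%


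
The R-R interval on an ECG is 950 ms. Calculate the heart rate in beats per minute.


HR = 60 / RR_interval(s)
RR = 950 ms = 0.95 s
HR = 60 / 0.95 = 63.16 bpm


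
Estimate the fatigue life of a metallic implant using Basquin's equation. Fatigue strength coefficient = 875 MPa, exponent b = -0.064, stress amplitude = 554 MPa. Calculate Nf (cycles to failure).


sigma_a = sigma_f' * (2Nf)^b
2Nf = (sigma_a/sigma_f')^(1/b)
2Nf = (554/875)^(1/-0.064)
2Nf = 1263.3851
Nf = 631.7


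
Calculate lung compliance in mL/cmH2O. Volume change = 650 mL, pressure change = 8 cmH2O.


C = dV / dP
C = 650 / 8
C = 81.25 mL/cmH2O


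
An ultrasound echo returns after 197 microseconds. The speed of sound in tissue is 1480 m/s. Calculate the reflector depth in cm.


depth = c * t / 2
t = 197 us = 1.9700e-04 s
depth = 1480 * 1.9700e-04 / 2
depth = 0.14578 m = 14.578 cm


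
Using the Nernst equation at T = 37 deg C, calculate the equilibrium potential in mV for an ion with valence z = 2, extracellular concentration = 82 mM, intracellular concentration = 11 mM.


E = (RT/(zF)) * ln(C_out/C_in)
T = 37 + 273.15 = 310.15 K
E = (8.314 * 310.15 / (2 * 96485)) * ln(82/11)
E = 26.84 mV


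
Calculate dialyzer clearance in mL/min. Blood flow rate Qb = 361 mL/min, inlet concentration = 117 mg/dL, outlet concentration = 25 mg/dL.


K = Qb * (Cb_in - Cb_out) / Cb_in
K = 361 * (117 - 25) / 117
K = 283.9 mL/min


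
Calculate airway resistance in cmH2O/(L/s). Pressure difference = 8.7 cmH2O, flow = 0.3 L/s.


R = dP / flow
R = 8.7 / 0.3
R = 29 cmH2O/(L/s)


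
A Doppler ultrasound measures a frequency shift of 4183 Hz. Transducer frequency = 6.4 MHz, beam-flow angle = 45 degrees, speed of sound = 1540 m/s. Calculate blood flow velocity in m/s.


v = fd * c / (2 * f0 * cos(theta))
v = 4183 * 1540 / (2 * 6.4000e+06 * cos(45))
v = 0.7117 m/s


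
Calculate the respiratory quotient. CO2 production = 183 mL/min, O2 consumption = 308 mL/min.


RQ = VCO2 / VO2
RQ = 183 / 308
RQ = 0.5942


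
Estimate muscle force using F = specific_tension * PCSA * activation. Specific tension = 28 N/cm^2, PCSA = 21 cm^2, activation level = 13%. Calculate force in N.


F = sigma * PCSA * activation
F = 28 * 21 * 0.13
F = 76.44 N


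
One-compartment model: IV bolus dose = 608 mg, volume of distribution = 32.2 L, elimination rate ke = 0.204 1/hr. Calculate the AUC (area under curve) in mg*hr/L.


C0 = Dose/Vd = 608/32.2 = 18.882 mg/L
AUC = C0/ke = 18.882/0.204
AUC = 92.56 mg*hr/L


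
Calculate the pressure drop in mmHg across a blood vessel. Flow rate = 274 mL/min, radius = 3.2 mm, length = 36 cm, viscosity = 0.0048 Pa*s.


dP = 8*mu*L*Q / (pi*r^4)
Q = 274 mL/min = 4.56667e-06 m^3/s
dP = 191.639 Pa = 191.639 / 133.322 mmHg = 1.437 mmHg


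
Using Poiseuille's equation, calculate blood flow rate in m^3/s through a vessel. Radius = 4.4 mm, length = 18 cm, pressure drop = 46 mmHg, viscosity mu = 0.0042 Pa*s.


Q = pi*r^4*dP / (8*mu*L)
r = 0.0044 m, L = 0.18 m
dP = 46 mmHg = 6132.812 Pa
Q = 0.001194 m^3/s


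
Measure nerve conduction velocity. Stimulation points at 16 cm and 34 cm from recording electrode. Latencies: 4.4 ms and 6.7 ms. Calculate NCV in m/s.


Distance = (34 - 16) / 100 = 0.18 m
dt = (6.7 - 4.4) / 1000 = 0.0023 s
NCV = dist / dt = 78.26 m/s


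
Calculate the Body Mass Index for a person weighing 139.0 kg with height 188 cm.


BMI = weight / height^2
height = 188 cm = 1.88 m
BMI = 139.0 / 1.88^2
BMI = 39.33 kg/m^2


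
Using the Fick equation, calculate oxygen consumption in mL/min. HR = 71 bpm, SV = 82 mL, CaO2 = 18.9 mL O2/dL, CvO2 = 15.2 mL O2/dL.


CO = HR*SV = 71*82/1000 = 5.822 L/min
a-v O2 diff = 18.9 - 15.2 = 3.7 mL/dL
VO2 = CO * (CaO2-CvO2) * 10 dL/L
VO2 = 5.822 * 3.7 * 10
VO2 = 215.4 mL/min


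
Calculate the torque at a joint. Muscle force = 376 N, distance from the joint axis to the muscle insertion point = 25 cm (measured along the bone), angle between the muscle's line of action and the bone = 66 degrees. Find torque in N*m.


Torque = F * d * sin(theta)   (moment arm = d*sin(theta))
d = 25 cm = 0.25 m
Torque = 376 * 0.25 * sin(66)
Torque = 85.87 N*m


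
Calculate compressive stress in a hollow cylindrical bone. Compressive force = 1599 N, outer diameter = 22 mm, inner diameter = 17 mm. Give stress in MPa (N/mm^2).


A = pi*(r_o^2 - r_i^2)
r_o = 11 mm, r_i = 8.5 mm
A = 153.153 mm^2
sigma = F/A = 1599 / 153.153
sigma = 10.44 MPa


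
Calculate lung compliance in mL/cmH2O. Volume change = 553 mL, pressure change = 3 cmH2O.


C = dV / dP
C = 553 / 3
C = 184.3 mL/cmH2O


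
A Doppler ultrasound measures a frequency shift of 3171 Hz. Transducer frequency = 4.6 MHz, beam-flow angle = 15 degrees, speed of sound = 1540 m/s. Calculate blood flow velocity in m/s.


v = fd * c / (2 * f0 * cos(theta))
v = 3171 * 1540 / (2 * 4.6000e+06 * cos(15))
v = 0.5495 m/s


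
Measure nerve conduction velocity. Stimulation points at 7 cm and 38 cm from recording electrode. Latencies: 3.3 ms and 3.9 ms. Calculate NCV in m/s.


Distance = (38 - 7) / 100 = 0.31 m
dt = (3.9 - 3.3) / 1000 = 6.0000e-04 s
NCV = dist / dt = 516.7 m/s


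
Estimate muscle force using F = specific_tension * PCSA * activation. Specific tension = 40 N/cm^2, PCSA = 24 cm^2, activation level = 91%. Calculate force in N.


F = sigma * PCSA * activation
F = 40 * 24 * 0.91
F = 873.6 N


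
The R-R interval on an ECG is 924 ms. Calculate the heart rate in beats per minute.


HR = 60 / RR_interval(s)
RR = 924 ms = 0.924 s
HR = 60 / 0.924 = 64.94 bpm


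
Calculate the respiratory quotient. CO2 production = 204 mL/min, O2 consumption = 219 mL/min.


RQ = VCO2 / VO2
RQ = 204 / 219
RQ = 0.9315


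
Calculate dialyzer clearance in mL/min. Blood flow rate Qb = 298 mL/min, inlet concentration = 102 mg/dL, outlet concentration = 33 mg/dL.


K = Qb * (Cb_in - Cb_out) / Cb_in
K = 298 * (102 - 33) / 102
K = 201.6 mL/min


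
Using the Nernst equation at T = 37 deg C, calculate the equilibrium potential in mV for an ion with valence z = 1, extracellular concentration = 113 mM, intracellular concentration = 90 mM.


E = (RT/(zF)) * ln(C_out/C_in)
T = 37 + 273.15 = 310.15 K
E = (8.314 * 310.15 / (1 * 96485)) * ln(113/90)
E = 6.082 mV


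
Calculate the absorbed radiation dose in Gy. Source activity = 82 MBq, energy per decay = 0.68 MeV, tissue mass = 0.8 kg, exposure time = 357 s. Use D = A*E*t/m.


A = 82 MBq = 8.2000e+07 Bq
E = 0.68 MeV = 1.08936e-13 J
D = A*E*t/m = 8.2000e+07*1.08936e-13*357/0.8
D = 0.003986 Gy


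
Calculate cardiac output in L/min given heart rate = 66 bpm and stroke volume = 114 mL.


CO = HR * SV
CO = 66 * 114 / 1000
CO = 7.524 L/min


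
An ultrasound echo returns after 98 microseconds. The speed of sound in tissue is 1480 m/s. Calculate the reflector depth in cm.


depth = c * t / 2
t = 98 us = 9.8000e-05 s
depth = 1480 * 9.8000e-05 / 2
depth = 0.07252 m = 7.252 cm


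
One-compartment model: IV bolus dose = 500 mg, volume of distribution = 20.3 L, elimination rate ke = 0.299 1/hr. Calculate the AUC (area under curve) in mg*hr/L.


C0 = Dose/Vd = 500/20.3 = 24.6305 mg/L
AUC = C0/ke = 24.6305/0.299
AUC = 82.38 mg*hr/L


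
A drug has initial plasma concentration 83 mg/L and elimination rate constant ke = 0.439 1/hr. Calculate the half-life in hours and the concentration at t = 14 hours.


t_half = ln(2) / ke = 0.693147 / 0.439 = 1.579 hr
C(t) = C0 * exp(-ke*t) = 83 * exp(-0.439*14)
C(14) = 0.1778 mg/L


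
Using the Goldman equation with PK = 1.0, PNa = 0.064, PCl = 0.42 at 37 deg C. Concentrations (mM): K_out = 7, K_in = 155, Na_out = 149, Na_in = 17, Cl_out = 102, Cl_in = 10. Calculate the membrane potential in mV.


Vm = (RT/F)*ln((PK*Ko + PNa*Nao + PCl*Cli)/(PK*Ki + PNa*Nai + PCl*Clo))
Numer = 20.736, Denom = 198.928
Vm = -60.43 mV
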